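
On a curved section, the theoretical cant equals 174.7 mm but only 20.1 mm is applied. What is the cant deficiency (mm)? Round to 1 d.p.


Cant deficiency = equilibrium cant - actual cant
CD = 174.7 - 20.1
CD = 154.6 mm

154.6


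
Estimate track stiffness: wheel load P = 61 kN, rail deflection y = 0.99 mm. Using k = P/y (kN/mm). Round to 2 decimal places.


Track stiffness k = P / y
k = 61 / 0.99
k = 61.62 kN/mm

61.62


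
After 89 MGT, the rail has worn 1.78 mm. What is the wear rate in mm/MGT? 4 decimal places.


Wear rate = total wear / cumulative tonnage
Rate = 1.78 / 89
Rate = 0.0200 mm/MGT

0.0200


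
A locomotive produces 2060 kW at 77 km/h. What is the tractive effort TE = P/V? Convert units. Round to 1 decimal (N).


Convert: P = 2060 kW = 2060000 W
V = 77 / 3.6 = 21.3889 m/s
TE = 2060000 / 21.3889
TE = 96311.7 N

96311.7


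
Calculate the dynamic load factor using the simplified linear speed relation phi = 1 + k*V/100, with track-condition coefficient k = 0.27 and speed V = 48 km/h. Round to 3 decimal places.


phi = 1 + k * V / 100
phi = 1 + 0.27 * 48 / 100
phi = 1 + 0.1296
phi = 1.130

1.130


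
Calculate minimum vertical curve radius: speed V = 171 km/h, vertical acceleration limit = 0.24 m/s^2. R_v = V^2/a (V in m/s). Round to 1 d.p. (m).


Convert speed: V = 171 / 3.6 = 47.5 m/s
V^2 = 2256.25 m^2/s^2
R_v = 2256.25 / 0.24
R_v = 9401.0 m

9401.0


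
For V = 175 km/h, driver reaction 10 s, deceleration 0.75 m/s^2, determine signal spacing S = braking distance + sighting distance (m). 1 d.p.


V = 175 / 3.6 = 48.6111 m/s
Braking distance = 48.6111^2 / (2*0.75) = 1575.3601 m
Sighting distance = 48.6111 * 10 = 486.1111 m
S = 1575.3601 + 486.1111 = 2061.5 m

2061.5


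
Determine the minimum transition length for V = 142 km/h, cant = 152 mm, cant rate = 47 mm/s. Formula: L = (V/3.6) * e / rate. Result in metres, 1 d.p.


Convert speed: V = 142 / 3.6 = 39.4444 m/s
L = 39.4444 * 152 / 47
L = 5995.5556 / 47
L = 127.6 m

127.6


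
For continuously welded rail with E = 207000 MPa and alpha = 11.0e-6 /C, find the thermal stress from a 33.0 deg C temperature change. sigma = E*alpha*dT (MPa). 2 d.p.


sigma = E * alpha * dT
sigma = 207000 * 11.0e-6 * 33.0
sigma = 2.277 * 33.0
sigma = 75.14 MPa

75.14


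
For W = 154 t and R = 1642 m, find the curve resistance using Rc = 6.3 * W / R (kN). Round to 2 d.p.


Rc = 6.3 * W / R
Rc = 6.3 * 154 / 1642
Rc = 970.2 / 1642
Rc = 0.59 kN

0.59


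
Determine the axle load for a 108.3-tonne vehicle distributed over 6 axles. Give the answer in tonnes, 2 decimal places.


Load per axle = total weight / number of axles
Load = 108.3 / 6
Load = 18.05 tonnes

18.05


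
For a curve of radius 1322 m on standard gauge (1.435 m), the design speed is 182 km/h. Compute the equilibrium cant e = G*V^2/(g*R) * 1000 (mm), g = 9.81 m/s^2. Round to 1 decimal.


Convert speed: V = 182 / 3.6 = 50.5556 m/s
Apply formula: e = 1.435 * 50.5556^2 / (9.81 * 1322)
e = 1.435 * 2555.8642 / 12968.82
e = 0.282806 m = 282.8 mm

282.8


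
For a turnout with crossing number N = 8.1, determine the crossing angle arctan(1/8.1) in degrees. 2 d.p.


1/N = 1/8.1 = 0.123457
angle = arctan(0.123457) = 0.122835 rad
angle = 0.122835 * 180/pi = 7.04 degrees

7.04


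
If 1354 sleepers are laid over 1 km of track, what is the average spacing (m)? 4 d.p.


Spacing = 1000 m / number of sleepers
Spacing = 1000 / 1354
Spacing = 0.7386 m

0.7386


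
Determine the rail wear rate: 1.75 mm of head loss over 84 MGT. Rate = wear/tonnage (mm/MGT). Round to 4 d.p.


Wear rate = total wear / cumulative tonnage
Rate = 1.75 / 84
Rate = 0.0208 mm/MGT

0.0208


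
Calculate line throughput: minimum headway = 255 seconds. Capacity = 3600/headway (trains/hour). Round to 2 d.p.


Capacity = 3600 / headway
Capacity = 3600 / 255
Capacity = 14.12 trains/hour

14.12


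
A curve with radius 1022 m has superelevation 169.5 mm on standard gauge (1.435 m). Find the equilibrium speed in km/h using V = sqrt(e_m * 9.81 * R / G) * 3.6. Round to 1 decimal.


Convert cant: e = 169.5 mm = 0.1695 m
V_ms = sqrt(0.1695 * 9.81 * 1022 / 1.435)
V_ms = sqrt(1184.234488) = 34.4127 m/s
V = 34.4127 * 3.6 = 123.9 km/h

123.9


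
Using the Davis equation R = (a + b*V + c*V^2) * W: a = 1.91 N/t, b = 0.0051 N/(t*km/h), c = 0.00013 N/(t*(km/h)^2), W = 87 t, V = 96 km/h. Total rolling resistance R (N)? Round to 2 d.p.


b*V = 0.0051 * 96 = 0.4896
c*V^2 = 0.00013 * 9216 = 1.19808
R_per_t = 1.91 + 0.4896 + 1.19808 = 3.59768 N/t
R_total = 3.59768 * 87 = 313.00 N

313.00


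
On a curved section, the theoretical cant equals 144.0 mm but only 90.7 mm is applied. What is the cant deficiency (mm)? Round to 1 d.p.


Cant deficiency = equilibrium cant - actual cant
CD = 144.0 - 90.7
CD = 53.3 mm

53.3


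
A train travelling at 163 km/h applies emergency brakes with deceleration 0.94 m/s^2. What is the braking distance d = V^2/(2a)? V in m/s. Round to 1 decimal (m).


Convert speed: V = 163 / 3.6 = 45.2778 m/s
V^2 = 2050.0772
d = 2050.0772 / (2 * 0.94)
d = 2050.0772 / 1.88
d = 1090.5 m

1090.5


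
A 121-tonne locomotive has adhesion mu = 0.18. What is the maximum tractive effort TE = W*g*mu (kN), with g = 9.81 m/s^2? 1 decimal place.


TE_max = W * g * mu
TE_max = 121 * 9.81 * 0.18
TE_max = 1187.01 * 0.18
TE_max = 213.7 kN

213.7


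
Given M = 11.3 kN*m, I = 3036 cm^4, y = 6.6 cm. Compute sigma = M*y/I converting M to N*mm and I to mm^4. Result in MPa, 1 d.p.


Convert units:
M = 11.3 kN*m = 11300000 N*mm
y = 6.6 cm = 66 mm
I = 3036 cm^4 = 30360000 mm^4
sigma = 11300000 * 66 / 30360000
sigma = 24.6 MPa

24.6


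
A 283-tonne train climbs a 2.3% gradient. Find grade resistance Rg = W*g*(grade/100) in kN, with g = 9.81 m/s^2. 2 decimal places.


Rg = W * 9.81 * grade / 100
Rg = 283 * 9.81 * 2.3 / 100
Rg = 2776.23 * 0.023
Rg = 63.85 kN

63.85


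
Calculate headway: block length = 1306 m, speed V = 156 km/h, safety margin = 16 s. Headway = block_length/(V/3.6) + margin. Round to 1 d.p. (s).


V = 156 / 3.6 = 43.3333 m/s
Block traversal time = 1306 / 43.3333 = 30.1385 s
Headway = 30.1385 + 16
Headway = 46.1 s

46.1


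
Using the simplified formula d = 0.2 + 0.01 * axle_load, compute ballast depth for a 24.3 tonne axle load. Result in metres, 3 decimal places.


d = 0.2 + 0.01 * 24.3
d = 0.2 + 0.243
d = 0.443 m

0.443


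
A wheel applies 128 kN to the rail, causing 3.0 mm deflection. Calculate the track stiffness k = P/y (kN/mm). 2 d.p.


Track stiffness k = P / y
k = 128 / 3.0
k = 42.67 kN/mm

42.67


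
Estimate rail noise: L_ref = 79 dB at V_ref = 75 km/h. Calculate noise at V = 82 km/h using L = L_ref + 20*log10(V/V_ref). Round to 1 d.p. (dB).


V/V_ref = 82 / 75 = 1.093333
log10(1.093333) = 0.038753
20 * 0.038753 = 0.7751
L = 79 + 0.7751 = 79.8 dB

79.8


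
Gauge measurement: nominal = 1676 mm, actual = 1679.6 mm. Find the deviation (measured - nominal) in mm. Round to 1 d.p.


Deviation = measured - nominal
Deviation = 1679.6 - 1676
Deviation = 3.6 mm

3.6


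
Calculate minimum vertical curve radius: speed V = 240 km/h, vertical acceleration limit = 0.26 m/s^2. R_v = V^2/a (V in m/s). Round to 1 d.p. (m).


Convert speed: V = 240 / 3.6 = 66.6667 m/s
V^2 = 4444.4444 m^2/s^2
R_v = 4444.4444 / 0.26
R_v = 17094.0 m

17094.0


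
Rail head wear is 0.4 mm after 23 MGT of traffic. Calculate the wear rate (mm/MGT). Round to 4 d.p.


Wear rate = total wear / cumulative tonnage
Rate = 0.4 / 23
Rate = 0.0174 mm/MGT

0.0174


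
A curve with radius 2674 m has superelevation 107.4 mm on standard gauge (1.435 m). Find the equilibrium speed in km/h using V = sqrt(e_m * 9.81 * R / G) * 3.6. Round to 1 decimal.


Convert cant: e = 107.4 mm = 0.1074 m
V_ms = sqrt(0.1074 * 9.81 * 2674 / 1.435)
V_ms = sqrt(1963.282478) = 44.3089 m/s
V = 44.3089 * 3.6 = 159.5 km/h

159.5


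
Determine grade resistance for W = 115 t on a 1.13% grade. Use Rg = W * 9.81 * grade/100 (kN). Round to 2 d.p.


Rg = W * 9.81 * grade / 100
Rg = 115 * 9.81 * 1.13 / 100
Rg = 1128.15 * 0.0113
Rg = 12.75 kN

12.75


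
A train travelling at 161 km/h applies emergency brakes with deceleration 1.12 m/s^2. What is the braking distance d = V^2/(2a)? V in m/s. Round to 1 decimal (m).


Convert speed: V = 161 / 3.6 = 44.7222 m/s
V^2 = 2000.0772
d = 2000.0772 / (2 * 1.12)
d = 2000.0772 / 2.24
d = 892.9 m

892.9


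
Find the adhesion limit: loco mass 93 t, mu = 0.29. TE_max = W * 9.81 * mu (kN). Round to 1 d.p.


TE_max = W * g * mu
TE_max = 93 * 9.81 * 0.29
TE_max = 912.33 * 0.29
TE_max = 264.6 kN

264.6


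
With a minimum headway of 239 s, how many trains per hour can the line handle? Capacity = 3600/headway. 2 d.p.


Capacity = 3600 / headway
Capacity = 3600 / 239
Capacity = 15.06 trains/hour

15.06


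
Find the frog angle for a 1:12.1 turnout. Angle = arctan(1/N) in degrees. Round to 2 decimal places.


1/N = 1/12.1 = 0.082645
angle = arctan(0.082645) = 0.082457 rad
angle = 0.082457 * 180/pi = 4.72 degrees

4.72


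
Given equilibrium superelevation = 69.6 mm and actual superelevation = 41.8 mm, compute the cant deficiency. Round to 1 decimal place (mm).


Cant deficiency = equilibrium cant - actual cant
CD = 69.6 - 41.8
CD = 27.8 mm

27.8


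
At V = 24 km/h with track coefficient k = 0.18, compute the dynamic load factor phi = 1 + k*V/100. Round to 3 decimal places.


phi = 1 + k * V / 100
phi = 1 + 0.18 * 24 / 100
phi = 1 + 0.0432
phi = 1.043

1.043


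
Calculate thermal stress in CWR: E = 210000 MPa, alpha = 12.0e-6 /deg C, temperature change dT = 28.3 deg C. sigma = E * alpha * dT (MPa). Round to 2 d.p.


sigma = E * alpha * dT
sigma = 210000 * 12.0e-6 * 28.3
sigma = 2.52 * 28.3
sigma = 71.32 MPa

71.32


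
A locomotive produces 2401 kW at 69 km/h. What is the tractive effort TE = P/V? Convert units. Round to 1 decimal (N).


Convert: P = 2401 kW = 2401000 W
V = 69 / 3.6 = 19.1667 m/s
TE = 2401000 / 19.1667
TE = 125269.6 N

125269.6


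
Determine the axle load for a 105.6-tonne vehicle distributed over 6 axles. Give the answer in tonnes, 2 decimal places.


Load per axle = total weight / number of axles
Load = 105.6 / 6
Load = 17.60 tonnes

17.60


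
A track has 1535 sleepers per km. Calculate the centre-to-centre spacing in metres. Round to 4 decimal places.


Spacing = 1000 m / number of sleepers
Spacing = 1000 / 1535
Spacing = 0.6515 m

0.6515


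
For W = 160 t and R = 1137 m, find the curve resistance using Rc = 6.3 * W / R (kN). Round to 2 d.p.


Rc = 6.3 * W / R
Rc = 6.3 * 160 / 1137
Rc = 1008.0 / 1137
Rc = 0.89 kN

0.89


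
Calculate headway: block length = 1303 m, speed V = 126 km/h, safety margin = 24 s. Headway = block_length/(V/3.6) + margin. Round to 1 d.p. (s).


V = 126 / 3.6 = 35.0 m/s
Block traversal time = 1303 / 35.0 = 37.2286 s
Headway = 37.2286 + 24
Headway = 61.2 s

61.2


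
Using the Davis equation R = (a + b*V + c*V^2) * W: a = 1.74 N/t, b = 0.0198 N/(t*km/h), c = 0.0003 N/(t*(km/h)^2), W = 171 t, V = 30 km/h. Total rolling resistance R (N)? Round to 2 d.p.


b*V = 0.0198 * 30 = 0.594
c*V^2 = 0.0003 * 900 = 0.27
R_per_t = 1.74 + 0.594 + 0.27 = 2.604 N/t
R_total = 2.604 * 171 = 445.28 N

445.28


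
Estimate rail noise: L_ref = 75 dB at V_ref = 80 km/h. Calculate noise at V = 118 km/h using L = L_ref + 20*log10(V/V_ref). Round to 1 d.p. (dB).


V/V_ref = 118 / 80 = 1.475
log10(1.475) = 0.168792
20 * 0.168792 = 3.3758
L = 75 + 3.3758 = 78.4 dB

78.4


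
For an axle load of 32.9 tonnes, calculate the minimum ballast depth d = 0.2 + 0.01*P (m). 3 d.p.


d = 0.2 + 0.01 * 32.9
d = 0.2 + 0.329
d = 0.529 m

0.529


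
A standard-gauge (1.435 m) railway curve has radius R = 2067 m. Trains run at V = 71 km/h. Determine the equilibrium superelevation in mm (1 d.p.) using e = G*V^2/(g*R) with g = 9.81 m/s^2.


Convert speed: V = 71 / 3.6 = 19.7222 m/s
Apply formula: e = 1.435 * 19.7222^2 / (9.81 * 2067)
e = 1.435 * 388.966 / 20277.27
e = 0.027527 m = 27.5 mm

27.5


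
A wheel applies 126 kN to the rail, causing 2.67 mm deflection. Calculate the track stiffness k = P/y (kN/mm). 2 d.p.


Track stiffness k = P / y
k = 126 / 2.67
k = 47.19 kN/mm

47.19


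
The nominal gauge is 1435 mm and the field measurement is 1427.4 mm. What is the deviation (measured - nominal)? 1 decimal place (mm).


Deviation = measured - nominal
Deviation = 1427.4 - 1435
Deviation = -7.6 mm

-7.6


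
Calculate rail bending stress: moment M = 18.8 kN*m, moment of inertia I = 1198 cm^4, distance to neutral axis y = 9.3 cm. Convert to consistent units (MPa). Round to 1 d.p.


Convert units:
M = 18.8 kN*m = 18800000 N*mm
y = 9.3 cm = 93 mm
I = 1198 cm^4 = 11980000 mm^4
sigma = 18800000 * 93 / 11980000
sigma = 145.9 MPa

145.9


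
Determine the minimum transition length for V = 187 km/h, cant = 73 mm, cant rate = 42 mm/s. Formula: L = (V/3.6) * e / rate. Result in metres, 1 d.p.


Convert speed: V = 187 / 3.6 = 51.9444 m/s
L = 51.9444 * 73 / 42
L = 3791.9444 / 42
L = 90.3 m

90.3


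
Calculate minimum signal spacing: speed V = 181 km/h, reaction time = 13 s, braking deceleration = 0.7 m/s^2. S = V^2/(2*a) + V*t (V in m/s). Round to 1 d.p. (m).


V = 181 / 3.6 = 50.2778 m/s
Braking distance = 50.2778^2 / (2*0.7) = 1805.6107 m
Sighting distance = 50.2778 * 13 = 653.6111 m
S = 1805.6107 + 653.6111 = 2459.2 m

2459.2


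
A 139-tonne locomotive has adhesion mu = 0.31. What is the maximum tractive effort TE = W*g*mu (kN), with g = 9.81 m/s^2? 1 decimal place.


TE_max = W * g * mu
TE_max = 139 * 9.81 * 0.31
TE_max = 1363.59 * 0.31
TE_max = 422.7 kN

422.7


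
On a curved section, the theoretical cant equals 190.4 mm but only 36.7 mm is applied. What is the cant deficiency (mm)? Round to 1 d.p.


Cant deficiency = equilibrium cant - actual cant
CD = 190.4 - 36.7
CD = 153.7 mm

153.7


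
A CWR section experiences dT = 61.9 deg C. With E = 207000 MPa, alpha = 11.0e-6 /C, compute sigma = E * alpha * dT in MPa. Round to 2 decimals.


sigma = E * alpha * dT
sigma = 207000 * 11.0e-6 * 61.9
sigma = 2.277 * 61.9
sigma = 140.95 MPa

140.95


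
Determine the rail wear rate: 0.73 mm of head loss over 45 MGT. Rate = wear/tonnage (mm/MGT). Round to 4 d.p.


Wear rate = total wear / cumulative tonnage
Rate = 0.73 / 45
Rate = 0.0162 mm/MGT

0.0162


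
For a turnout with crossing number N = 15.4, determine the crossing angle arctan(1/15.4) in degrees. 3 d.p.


1/N = 1/15.4 = 0.064935
angle = arctan(0.064935) = 0.064844 rad
angle = 0.064844 * 180/pi = 3.715 degrees

3.715


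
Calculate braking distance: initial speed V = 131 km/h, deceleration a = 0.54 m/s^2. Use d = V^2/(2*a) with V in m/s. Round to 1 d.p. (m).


Convert speed: V = 131 / 3.6 = 36.3889 m/s
V^2 = 1324.1512
d = 1324.1512 / (2 * 0.54)
d = 1324.1512 / 1.08
d = 1226.1 m

1226.1


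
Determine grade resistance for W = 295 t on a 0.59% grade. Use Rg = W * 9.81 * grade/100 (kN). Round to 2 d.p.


Rg = W * 9.81 * grade / 100
Rg = 295 * 9.81 * 0.59 / 100
Rg = 2893.95 * 0.0059
Rg = 17.07 kN

17.07


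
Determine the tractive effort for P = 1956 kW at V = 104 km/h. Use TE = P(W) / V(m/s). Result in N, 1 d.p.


Convert: P = 1956 kW = 1956000 W
V = 104 / 3.6 = 28.8889 m/s
TE = 1956000 / 28.8889
TE = 67707.7 N

67707.7


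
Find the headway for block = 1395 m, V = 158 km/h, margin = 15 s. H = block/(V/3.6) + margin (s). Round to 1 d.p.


V = 158 / 3.6 = 43.8889 m/s
Block traversal time = 1395 / 43.8889 = 31.7848 s
Headway = 31.7848 + 15
Headway = 46.8 s

46.8


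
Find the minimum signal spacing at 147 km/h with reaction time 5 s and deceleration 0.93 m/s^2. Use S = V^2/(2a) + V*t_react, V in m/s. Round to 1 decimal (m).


V = 147 / 3.6 = 40.8333 m/s
Braking distance = 40.8333^2 / (2*0.93) = 896.4307 m
Sighting distance = 40.8333 * 5 = 204.1667 m
S = 896.4307 + 204.1667 = 1100.6 m

1100.6


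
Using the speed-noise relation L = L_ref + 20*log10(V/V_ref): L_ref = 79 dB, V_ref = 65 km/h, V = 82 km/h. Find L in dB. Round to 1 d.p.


V/V_ref = 82 / 65 = 1.261538
log10(1.261538) = 0.1009
20 * 0.1009 = 2.018
L = 79 + 2.018 = 81.0 dB

81.0


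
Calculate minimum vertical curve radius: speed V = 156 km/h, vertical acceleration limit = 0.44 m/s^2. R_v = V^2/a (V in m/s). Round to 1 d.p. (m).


Convert speed: V = 156 / 3.6 = 43.3333 m/s
V^2 = 1877.7778 m^2/s^2
R_v = 1877.7778 / 0.44
R_v = 4267.7 m

4267.7


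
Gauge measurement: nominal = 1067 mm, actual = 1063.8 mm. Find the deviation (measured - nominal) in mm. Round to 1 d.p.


Deviation = measured - nominal
Deviation = 1063.8 - 1067
Deviation = -3.2 mm

-3.2


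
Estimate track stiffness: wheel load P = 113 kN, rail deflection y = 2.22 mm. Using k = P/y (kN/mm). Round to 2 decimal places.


Track stiffness k = P / y
k = 113 / 2.22
k = 50.90 kN/mm

50.90


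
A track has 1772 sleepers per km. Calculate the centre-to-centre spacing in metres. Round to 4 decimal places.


Spacing = 1000 m / number of sleepers
Spacing = 1000 / 1772
Spacing = 0.5643 m

0.5643


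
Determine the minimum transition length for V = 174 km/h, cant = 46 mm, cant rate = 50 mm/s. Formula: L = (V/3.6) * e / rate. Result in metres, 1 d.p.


Convert speed: V = 174 / 3.6 = 48.3333 m/s
L = 48.3333 * 46 / 50
L = 2223.3333 / 50
L = 44.5 m

44.5


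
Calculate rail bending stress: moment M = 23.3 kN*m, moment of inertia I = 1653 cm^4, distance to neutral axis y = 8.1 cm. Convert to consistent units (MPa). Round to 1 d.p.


Convert units:
M = 23.3 kN*m = 23300000 N*mm
y = 8.1 cm = 81 mm
I = 1653 cm^4 = 16530000 mm^4
sigma = 23300000 * 81 / 16530000
sigma = 114.2 MPa

114.2


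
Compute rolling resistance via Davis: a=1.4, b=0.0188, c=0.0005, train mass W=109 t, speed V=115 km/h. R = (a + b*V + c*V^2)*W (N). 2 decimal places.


b*V = 0.0188 * 115 = 2.162
c*V^2 = 0.0005 * 13225 = 6.6125
R_per_t = 1.4 + 2.162 + 6.6125 = 10.1745 N/t
R_total = 10.1745 * 109 = 1109.02 N

1109.02


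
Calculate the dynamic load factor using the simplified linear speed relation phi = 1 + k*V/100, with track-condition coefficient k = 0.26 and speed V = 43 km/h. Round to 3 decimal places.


phi = 1 + k * V / 100
phi = 1 + 0.26 * 43 / 100
phi = 1 + 0.1118
phi = 1.112

1.112


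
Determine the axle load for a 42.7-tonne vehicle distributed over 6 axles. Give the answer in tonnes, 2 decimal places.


Load per axle = total weight / number of axles
Load = 42.7 / 6
Load = 7.12 tonnes

7.12


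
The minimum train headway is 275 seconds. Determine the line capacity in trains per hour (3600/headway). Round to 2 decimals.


Capacity = 3600 / headway
Capacity = 3600 / 275
Capacity = 13.09 trains/hour

13.09


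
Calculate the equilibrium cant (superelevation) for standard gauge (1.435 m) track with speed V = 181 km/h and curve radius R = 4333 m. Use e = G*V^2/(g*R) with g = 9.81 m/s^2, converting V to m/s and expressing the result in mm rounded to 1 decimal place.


Convert speed: V = 181 / 3.6 = 50.2778 m/s
Apply formula: e = 1.435 * 50.2778^2 / (9.81 * 4333)
e = 1.435 * 2527.8549 / 42506.73
e = 0.085339 m = 85.3 mm

85.3


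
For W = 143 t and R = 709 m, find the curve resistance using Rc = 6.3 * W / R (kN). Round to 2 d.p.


Rc = 6.3 * W / R
Rc = 6.3 * 143 / 709
Rc = 900.9 / 709
Rc = 1.27 kN

1.27


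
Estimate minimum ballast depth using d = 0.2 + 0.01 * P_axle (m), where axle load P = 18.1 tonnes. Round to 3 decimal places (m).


d = 0.2 + 0.01 * 18.1
d = 0.2 + 0.181
d = 0.381 m

0.381


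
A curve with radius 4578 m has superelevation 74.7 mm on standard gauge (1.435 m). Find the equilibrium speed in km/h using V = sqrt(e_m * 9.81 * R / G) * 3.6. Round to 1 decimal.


Convert cant: e = 74.7 mm = 0.0747 m
V_ms = sqrt(0.0747 * 9.81 * 4578 / 1.435)
V_ms = sqrt(2337.833063) = 48.3511 m/s
V = 48.3511 * 3.6 = 174.1 km/h

174.1


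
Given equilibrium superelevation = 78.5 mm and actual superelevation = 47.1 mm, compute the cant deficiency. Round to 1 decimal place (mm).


Cant deficiency = equilibrium cant - actual cant
CD = 78.5 - 47.1
CD = 31.4 mm

31.4


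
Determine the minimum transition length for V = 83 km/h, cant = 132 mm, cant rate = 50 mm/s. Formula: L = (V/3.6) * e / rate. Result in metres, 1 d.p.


Convert speed: V = 83 / 3.6 = 23.0556 m/s
L = 23.0556 * 132 / 50
L = 3043.3333 / 50
L = 60.9 m

60.9


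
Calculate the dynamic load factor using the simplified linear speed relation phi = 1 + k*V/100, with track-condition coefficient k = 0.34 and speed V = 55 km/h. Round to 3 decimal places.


phi = 1 + k * V / 100
phi = 1 + 0.34 * 55 / 100
phi = 1 + 0.187
phi = 1.187

1.187


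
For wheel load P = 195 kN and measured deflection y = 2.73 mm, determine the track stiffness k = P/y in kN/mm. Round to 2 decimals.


Track stiffness k = P / y
k = 195 / 2.73
k = 71.43 kN/mm

71.43


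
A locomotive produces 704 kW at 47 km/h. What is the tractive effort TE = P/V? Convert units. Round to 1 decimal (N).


Convert: P = 704 kW = 704000 W
V = 47 / 3.6 = 13.0556 m/s
TE = 704000 / 13.0556
TE = 53923.4 N

53923.4


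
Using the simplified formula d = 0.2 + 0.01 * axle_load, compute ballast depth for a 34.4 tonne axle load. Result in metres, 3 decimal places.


d = 0.2 + 0.01 * 34.4
d = 0.2 + 0.344
d = 0.544 m

0.544


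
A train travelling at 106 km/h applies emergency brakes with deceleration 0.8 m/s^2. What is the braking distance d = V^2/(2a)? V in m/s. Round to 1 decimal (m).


Convert speed: V = 106 / 3.6 = 29.4444 m/s
V^2 = 866.9753
d = 866.9753 / (2 * 0.8)
d = 866.9753 / 1.6
d = 541.9 m

541.9


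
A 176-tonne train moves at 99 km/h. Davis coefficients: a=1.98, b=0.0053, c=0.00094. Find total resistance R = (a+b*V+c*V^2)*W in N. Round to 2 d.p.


b*V = 0.0053 * 99 = 0.5247
c*V^2 = 0.00094 * 9801 = 9.21294
R_per_t = 1.98 + 0.5247 + 9.21294 = 11.71764 N/t
R_total = 11.71764 * 176 = 2062.30 N

2062.30


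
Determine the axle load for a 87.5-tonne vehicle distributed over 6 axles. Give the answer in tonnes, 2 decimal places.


Load per axle = total weight / number of axles
Load = 87.5 / 6
Load = 14.58 tonnes

14.58


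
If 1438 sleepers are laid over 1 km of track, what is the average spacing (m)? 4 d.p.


Spacing = 1000 m / number of sleepers
Spacing = 1000 / 1438
Spacing = 0.6954 m

0.6954


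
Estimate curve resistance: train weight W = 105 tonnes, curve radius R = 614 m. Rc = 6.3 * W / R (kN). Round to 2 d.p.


Rc = 6.3 * W / R
Rc = 6.3 * 105 / 614
Rc = 661.5 / 614
Rc = 1.08 kN

1.08


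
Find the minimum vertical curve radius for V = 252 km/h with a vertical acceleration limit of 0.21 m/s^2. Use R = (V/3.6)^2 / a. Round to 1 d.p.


Convert speed: V = 252 / 3.6 = 70.0 m/s
V^2 = 4900.0 m^2/s^2
R_v = 4900.0 / 0.21
R_v = 23333.3 m

23333.3


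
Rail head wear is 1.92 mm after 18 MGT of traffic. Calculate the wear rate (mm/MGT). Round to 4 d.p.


Wear rate = total wear / cumulative tonnage
Rate = 1.92 / 18
Rate = 0.1067 mm/MGT

0.1067


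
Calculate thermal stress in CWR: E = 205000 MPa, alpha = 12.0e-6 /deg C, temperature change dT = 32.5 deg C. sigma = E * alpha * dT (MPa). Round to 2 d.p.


sigma = E * alpha * dT
sigma = 205000 * 12.0e-6 * 32.5
sigma = 2.46 * 32.5
sigma = 79.95 MPa

79.95


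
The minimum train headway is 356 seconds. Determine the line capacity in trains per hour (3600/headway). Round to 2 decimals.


Capacity = 3600 / headway
Capacity = 3600 / 356
Capacity = 10.11 trains/hour

10.11


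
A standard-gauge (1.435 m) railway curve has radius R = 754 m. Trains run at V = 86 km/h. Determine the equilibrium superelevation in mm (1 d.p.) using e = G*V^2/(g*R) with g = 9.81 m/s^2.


Convert speed: V = 86 / 3.6 = 23.8889 m/s
Apply formula: e = 1.435 * 23.8889^2 / (9.81 * 754)
e = 1.435 * 570.679 / 7396.74
e = 0.110714 m = 110.7 mm

110.7


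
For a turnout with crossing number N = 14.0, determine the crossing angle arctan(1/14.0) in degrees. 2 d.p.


1/N = 1/14.0 = 0.071429
angle = arctan(0.071429) = 0.071307 rad
angle = 0.071307 * 180/pi = 4.09 degrees

4.09


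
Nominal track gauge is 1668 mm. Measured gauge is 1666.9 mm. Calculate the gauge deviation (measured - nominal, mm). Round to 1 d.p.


Deviation = measured - nominal
Deviation = 1666.9 - 1668
Deviation = -1.1 mm

-1.1


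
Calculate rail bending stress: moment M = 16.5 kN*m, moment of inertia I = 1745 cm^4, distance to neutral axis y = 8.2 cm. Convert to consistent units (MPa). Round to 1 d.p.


Convert units:
M = 16.5 kN*m = 16500000 N*mm
y = 8.2 cm = 82 mm
I = 1745 cm^4 = 17450000 mm^4
sigma = 16500000 * 82 / 17450000
sigma = 77.5 MPa

77.5


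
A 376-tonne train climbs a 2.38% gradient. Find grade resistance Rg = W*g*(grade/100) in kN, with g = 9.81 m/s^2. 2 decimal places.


Rg = W * 9.81 * grade / 100
Rg = 376 * 9.81 * 2.38 / 100
Rg = 3688.56 * 0.0238
Rg = 87.79 kN

87.79


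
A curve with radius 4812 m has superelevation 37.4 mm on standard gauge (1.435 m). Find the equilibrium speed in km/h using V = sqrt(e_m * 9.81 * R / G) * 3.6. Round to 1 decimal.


Convert cant: e = 37.4 mm = 0.0374 m
V_ms = sqrt(0.0374 * 9.81 * 4812 / 1.435)
V_ms = sqrt(1230.309357) = 35.0758 m/s
V = 35.0758 * 3.6 = 126.3 km/h

126.3


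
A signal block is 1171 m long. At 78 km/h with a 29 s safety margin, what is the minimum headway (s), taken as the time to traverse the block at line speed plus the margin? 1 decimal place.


V = 78 / 3.6 = 21.6667 m/s
Block traversal time = 1171 / 21.6667 = 54.0462 s
Headway = 54.0462 + 29
Headway = 83.0 s

83.0


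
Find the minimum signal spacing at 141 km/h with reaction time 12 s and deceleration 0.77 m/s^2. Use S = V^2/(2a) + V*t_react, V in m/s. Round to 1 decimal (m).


V = 141 / 3.6 = 39.1667 m/s
Braking distance = 39.1667^2 / (2*0.77) = 996.1219 m
Sighting distance = 39.1667 * 12 = 470.0 m
S = 996.1219 + 470.0 = 1466.1 m

1466.1


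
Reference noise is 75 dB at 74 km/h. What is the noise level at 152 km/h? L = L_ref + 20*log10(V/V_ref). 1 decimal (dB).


V/V_ref = 152 / 74 = 2.054054
log10(2.054054) = 0.312612
20 * 0.312612 = 6.2522
L = 75 + 6.2522 = 81.3 dB

81.3


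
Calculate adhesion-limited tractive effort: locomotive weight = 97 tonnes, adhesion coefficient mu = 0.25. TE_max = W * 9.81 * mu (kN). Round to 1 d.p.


TE_max = W * g * mu
TE_max = 97 * 9.81 * 0.25
TE_max = 951.57 * 0.25
TE_max = 237.9 kN

237.9


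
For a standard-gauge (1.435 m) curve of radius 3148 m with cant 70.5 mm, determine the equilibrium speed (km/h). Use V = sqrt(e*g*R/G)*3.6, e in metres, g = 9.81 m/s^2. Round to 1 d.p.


Convert cant: e = 70.5 mm = 0.0705 m
V_ms = sqrt(0.0705 * 9.81 * 3148 / 1.435)
V_ms = sqrt(1517.193408) = 38.9512 m/s
V = 38.9512 * 3.6 = 140.2 km/h

140.2


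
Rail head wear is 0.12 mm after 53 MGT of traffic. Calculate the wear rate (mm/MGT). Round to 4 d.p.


Wear rate = total wear / cumulative tonnage
Rate = 0.12 / 53
Rate = 0.0023 mm/MGT

0.0023


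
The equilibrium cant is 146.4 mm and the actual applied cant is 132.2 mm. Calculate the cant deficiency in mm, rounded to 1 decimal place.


Cant deficiency = equilibrium cant - actual cant
CD = 146.4 - 132.2
CD = 14.2 mm

14.2


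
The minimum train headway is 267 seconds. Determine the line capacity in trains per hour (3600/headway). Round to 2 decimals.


Capacity = 3600 / headway
Capacity = 3600 / 267
Capacity = 13.48 trains/hour

13.48


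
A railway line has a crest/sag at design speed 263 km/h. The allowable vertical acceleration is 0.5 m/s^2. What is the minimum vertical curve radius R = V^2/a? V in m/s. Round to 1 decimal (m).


Convert speed: V = 263 / 3.6 = 73.0556 m/s
V^2 = 5337.1142 m^2/s^2
R_v = 5337.1142 / 0.5
R_v = 10674.2 m

10674.2


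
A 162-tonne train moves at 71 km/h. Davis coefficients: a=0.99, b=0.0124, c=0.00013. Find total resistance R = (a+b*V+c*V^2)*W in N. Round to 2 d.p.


b*V = 0.0124 * 71 = 0.8804
c*V^2 = 0.00013 * 5041 = 0.65533
R_per_t = 0.99 + 0.8804 + 0.65533 = 2.52573 N/t
R_total = 2.52573 * 162 = 409.17 N

409.17


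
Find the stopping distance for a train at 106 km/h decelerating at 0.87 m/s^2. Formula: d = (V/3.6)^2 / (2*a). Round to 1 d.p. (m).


Convert speed: V = 106 / 3.6 = 29.4444 m/s
V^2 = 866.9753
d = 866.9753 / (2 * 0.87)
d = 866.9753 / 1.74
d = 498.3 m

498.3


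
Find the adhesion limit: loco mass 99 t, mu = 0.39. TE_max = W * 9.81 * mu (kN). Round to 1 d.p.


TE_max = W * g * mu
TE_max = 99 * 9.81 * 0.39
TE_max = 971.19 * 0.39
TE_max = 378.8 kN

378.8


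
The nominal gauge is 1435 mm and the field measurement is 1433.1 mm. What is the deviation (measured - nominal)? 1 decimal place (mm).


Deviation = measured - nominal
Deviation = 1433.1 - 1435
Deviation = -1.9 mm

-1.9


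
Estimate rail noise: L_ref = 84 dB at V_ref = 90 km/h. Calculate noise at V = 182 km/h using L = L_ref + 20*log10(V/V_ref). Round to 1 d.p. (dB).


V/V_ref = 182 / 90 = 2.022222
log10(2.022222) = 0.305829
20 * 0.305829 = 6.1166
L = 84 + 6.1166 = 90.1 dB

90.1


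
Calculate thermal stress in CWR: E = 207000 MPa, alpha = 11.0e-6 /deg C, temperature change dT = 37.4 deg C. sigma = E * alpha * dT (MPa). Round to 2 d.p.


sigma = E * alpha * dT
sigma = 207000 * 11.0e-6 * 37.4
sigma = 2.277 * 37.4
sigma = 85.16 MPa

85.16


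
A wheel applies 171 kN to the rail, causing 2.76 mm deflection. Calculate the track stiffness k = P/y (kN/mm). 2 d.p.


Track stiffness k = P / y
k = 171 / 2.76
k = 61.96 kN/mm

61.96


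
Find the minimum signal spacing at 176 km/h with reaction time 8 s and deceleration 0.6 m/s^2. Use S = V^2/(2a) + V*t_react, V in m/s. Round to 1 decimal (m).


V = 176 / 3.6 = 48.8889 m/s
Braking distance = 48.8889^2 / (2*0.6) = 1991.7695 m
Sighting distance = 48.8889 * 8 = 391.1111 m
S = 1991.7695 + 391.1111 = 2382.9 m

2382.9


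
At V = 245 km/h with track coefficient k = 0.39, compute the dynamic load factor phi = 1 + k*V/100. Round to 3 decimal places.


phi = 1 + k * V / 100
phi = 1 + 0.39 * 245 / 100
phi = 1 + 0.9555
phi = 1.956

1.956


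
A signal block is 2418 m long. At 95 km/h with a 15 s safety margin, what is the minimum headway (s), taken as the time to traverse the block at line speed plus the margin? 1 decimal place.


V = 95 / 3.6 = 26.3889 m/s
Block traversal time = 2418 / 26.3889 = 91.6295 s
Headway = 91.6295 + 15
Headway = 106.6 s

106.6


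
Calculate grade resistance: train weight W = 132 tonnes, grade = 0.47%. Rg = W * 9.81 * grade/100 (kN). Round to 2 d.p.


Rg = W * 9.81 * grade / 100
Rg = 132 * 9.81 * 0.47 / 100
Rg = 1294.92 * 0.0047
Rg = 6.09 kN

6.09


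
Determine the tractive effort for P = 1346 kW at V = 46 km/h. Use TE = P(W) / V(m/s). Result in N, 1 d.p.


Convert: P = 1346 kW = 1346000 W
V = 46 / 3.6 = 12.7778 m/s
TE = 1346000 / 12.7778
TE = 105339.1 N

105339.1


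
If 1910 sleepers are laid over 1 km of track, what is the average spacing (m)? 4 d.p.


Spacing = 1000 m / number of sleepers
Spacing = 1000 / 1910
Spacing = 0.5236 m

0.5236


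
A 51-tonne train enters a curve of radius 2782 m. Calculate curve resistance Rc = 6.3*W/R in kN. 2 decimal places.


Rc = 6.3 * W / R
Rc = 6.3 * 51 / 2782
Rc = 321.3 / 2782
Rc = 0.12 kN

0.12


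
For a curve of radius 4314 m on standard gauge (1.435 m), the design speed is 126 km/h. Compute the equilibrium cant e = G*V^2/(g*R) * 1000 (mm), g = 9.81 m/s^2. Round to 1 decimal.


Convert speed: V = 126 / 3.6 = 35.0 m/s
Apply formula: e = 1.435 * 35.0^2 / (9.81 * 4314)
e = 1.435 * 1225.0 / 42320.34
e = 0.041537 m = 41.5 mm

41.5


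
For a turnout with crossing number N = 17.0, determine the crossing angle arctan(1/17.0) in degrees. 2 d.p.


1/N = 1/17.0 = 0.058824
angle = arctan(0.058824) = 0.058756 rad
angle = 0.058756 * 180/pi = 3.37 degrees

3.37


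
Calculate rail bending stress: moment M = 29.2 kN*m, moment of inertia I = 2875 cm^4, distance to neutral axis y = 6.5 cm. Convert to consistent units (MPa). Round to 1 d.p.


Convert units:
M = 29.2 kN*m = 29200000 N*mm
y = 6.5 cm = 65 mm
I = 2875 cm^4 = 28750000 mm^4
sigma = 29200000 * 65 / 28750000
sigma = 66.0 MPa

66.0


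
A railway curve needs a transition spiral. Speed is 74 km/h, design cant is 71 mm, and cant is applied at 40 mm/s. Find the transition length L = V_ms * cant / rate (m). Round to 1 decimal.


Convert speed: V = 74 / 3.6 = 20.5556 m/s
L = 20.5556 * 71 / 40
L = 1459.4444 / 40
L = 36.5 m

36.5


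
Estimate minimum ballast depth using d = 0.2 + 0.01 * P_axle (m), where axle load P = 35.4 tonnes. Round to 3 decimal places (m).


d = 0.2 + 0.01 * 35.4
d = 0.2 + 0.354
d = 0.554 m

0.554


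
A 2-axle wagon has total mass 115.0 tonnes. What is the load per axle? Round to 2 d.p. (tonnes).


Load per axle = total weight / number of axles
Load = 115.0 / 2
Load = 57.50 tonnes

57.50


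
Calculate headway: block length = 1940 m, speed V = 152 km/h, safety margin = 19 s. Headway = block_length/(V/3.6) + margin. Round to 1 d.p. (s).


V = 152 / 3.6 = 42.2222 m/s
Block traversal time = 1940 / 42.2222 = 45.9474 s
Headway = 45.9474 + 19
Headway = 64.9 s

64.9


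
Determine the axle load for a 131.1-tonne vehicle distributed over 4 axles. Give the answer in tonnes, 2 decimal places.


Load per axle = total weight / number of axles
Load = 131.1 / 4
Load = 32.78 tonnes

32.78


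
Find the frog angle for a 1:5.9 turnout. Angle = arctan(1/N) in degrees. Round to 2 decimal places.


1/N = 1/5.9 = 0.169492
angle = arctan(0.169492) = 0.167896 rad
angle = 0.167896 * 180/pi = 9.62 degrees

9.62


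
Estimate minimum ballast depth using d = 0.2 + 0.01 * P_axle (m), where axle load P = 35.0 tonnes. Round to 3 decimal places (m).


d = 0.2 + 0.01 * 35.0
d = 0.2 + 0.35
d = 0.550 m

0.550


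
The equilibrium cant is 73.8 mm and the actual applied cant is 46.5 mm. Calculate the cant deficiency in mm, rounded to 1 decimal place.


Cant deficiency = equilibrium cant - actual cant
CD = 73.8 - 46.5
CD = 27.3 mm

27.3


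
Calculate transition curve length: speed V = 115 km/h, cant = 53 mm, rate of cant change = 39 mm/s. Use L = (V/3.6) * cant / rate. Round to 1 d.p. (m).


Convert speed: V = 115 / 3.6 = 31.9444 m/s
L = 31.9444 * 53 / 39
L = 1693.0556 / 39
L = 43.4 m

43.4


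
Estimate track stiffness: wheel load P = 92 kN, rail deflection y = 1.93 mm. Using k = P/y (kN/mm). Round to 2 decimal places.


Track stiffness k = P / y
k = 92 / 1.93
k = 47.67 kN/mm

47.67


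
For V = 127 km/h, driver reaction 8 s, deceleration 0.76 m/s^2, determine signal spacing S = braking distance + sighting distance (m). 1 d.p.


V = 127 / 3.6 = 35.2778 m/s
Braking distance = 35.2778^2 / (2*0.76) = 818.7642 m
Sighting distance = 35.2778 * 8 = 282.2222 m
S = 818.7642 + 282.2222 = 1101.0 m

1101.0


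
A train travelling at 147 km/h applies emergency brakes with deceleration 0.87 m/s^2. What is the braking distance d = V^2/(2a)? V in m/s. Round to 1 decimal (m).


Convert speed: V = 147 / 3.6 = 40.8333 m/s
V^2 = 1667.3611
d = 1667.3611 / (2 * 0.87)
d = 1667.3611 / 1.74
d = 958.3 m

958.3


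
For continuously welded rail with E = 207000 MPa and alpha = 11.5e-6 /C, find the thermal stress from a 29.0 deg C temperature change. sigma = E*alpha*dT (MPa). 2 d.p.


sigma = E * alpha * dT
sigma = 207000 * 11.5e-6 * 29.0
sigma = 2.3805 * 29.0
sigma = 69.03 MPa

69.03


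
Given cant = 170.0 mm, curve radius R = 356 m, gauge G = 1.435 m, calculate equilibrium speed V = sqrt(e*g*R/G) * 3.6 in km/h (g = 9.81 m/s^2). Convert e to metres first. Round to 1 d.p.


Convert cant: e = 170.0 mm = 0.1700 m
V_ms = sqrt(0.1700 * 9.81 * 356 / 1.435)
V_ms = sqrt(413.729059) = 20.3403 m/s
V = 20.3403 * 3.6 = 73.2 km/h

73.2


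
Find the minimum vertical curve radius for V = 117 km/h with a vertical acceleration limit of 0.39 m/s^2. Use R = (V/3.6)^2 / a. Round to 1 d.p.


Convert speed: V = 117 / 3.6 = 32.5 m/s
V^2 = 1056.25 m^2/s^2
R_v = 1056.25 / 0.39
R_v = 2708.3 m

2708.3


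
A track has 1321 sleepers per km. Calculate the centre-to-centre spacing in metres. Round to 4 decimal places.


Spacing = 1000 m / number of sleepers
Spacing = 1000 / 1321
Spacing = 0.7570 m

0.7570


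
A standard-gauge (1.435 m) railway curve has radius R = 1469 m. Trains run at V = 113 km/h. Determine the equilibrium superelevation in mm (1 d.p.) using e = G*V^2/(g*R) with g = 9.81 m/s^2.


Convert speed: V = 113 / 3.6 = 31.3889 m/s
Apply formula: e = 1.435 * 31.3889^2 / (9.81 * 1469)
e = 1.435 * 985.2623 / 14410.89
e = 0.09811 m = 98.1 mm

98.1


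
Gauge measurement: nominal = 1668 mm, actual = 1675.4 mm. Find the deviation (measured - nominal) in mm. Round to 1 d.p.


Deviation = measured - nominal
Deviation = 1675.4 - 1668
Deviation = 7.4 mm

7.4


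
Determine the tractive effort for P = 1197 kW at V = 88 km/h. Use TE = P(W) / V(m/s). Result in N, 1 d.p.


Convert: P = 1197 kW = 1197000 W
V = 88 / 3.6 = 24.4444 m/s
TE = 1197000 / 24.4444
TE = 48968.2 N

48968.2


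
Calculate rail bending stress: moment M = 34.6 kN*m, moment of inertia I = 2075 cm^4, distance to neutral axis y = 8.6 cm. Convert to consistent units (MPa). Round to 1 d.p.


Convert units:
M = 34.6 kN*m = 34600000 N*mm
y = 8.6 cm = 86 mm
I = 2075 cm^4 = 20750000 mm^4
sigma = 34600000 * 86 / 20750000
sigma = 143.4 MPa

143.4


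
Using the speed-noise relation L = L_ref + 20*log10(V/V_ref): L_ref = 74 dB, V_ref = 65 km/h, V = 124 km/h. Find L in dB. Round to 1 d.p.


V/V_ref = 124 / 65 = 1.907692
log10(1.907692) = 0.280508
20 * 0.280508 = 5.6102
L = 74 + 5.6102 = 79.6 dB

79.6


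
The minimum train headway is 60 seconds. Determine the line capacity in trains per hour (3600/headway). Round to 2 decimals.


Capacity = 3600 / headway
Capacity = 3600 / 60
Capacity = 60.00 trains/hour

60.00


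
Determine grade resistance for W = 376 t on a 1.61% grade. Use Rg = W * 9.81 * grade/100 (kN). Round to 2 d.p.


Rg = W * 9.81 * grade / 100
Rg = 376 * 9.81 * 1.61 / 100
Rg = 3688.56 * 0.0161
Rg = 59.39 kN

59.39


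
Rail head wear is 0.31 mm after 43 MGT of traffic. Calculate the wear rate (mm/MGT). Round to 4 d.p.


Wear rate = total wear / cumulative tonnage
Rate = 0.31 / 43
Rate = 0.0072 mm/MGT

0.0072


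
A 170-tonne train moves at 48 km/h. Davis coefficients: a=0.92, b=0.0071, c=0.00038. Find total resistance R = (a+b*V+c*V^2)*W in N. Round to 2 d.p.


b*V = 0.0071 * 48 = 0.3408
c*V^2 = 0.00038 * 2304 = 0.87552
R_per_t = 0.92 + 0.3408 + 0.87552 = 2.13632 N/t
R_total = 2.13632 * 170 = 363.17 N

363.17


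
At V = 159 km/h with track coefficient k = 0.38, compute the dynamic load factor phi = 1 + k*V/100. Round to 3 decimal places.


phi = 1 + k * V / 100
phi = 1 + 0.38 * 159 / 100
phi = 1 + 0.6042
phi = 1.604

1.604


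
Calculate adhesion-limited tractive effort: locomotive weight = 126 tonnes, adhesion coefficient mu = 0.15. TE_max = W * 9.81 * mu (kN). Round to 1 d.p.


TE_max = W * g * mu
TE_max = 126 * 9.81 * 0.15
TE_max = 1236.06 * 0.15
TE_max = 185.4 kN

185.4


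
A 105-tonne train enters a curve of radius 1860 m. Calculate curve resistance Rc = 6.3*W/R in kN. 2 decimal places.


Rc = 6.3 * W / R
Rc = 6.3 * 105 / 1860
Rc = 661.5 / 1860
Rc = 0.36 kN

0.36


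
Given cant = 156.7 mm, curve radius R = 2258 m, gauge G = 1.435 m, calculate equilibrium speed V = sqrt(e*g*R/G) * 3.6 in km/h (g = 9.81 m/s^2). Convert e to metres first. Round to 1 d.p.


Convert cant: e = 156.7 mm = 0.1567 m
V_ms = sqrt(0.1567 * 9.81 * 2258 / 1.435)
V_ms = sqrt(2418.856144) = 49.1819 m/s
V = 49.1819 * 3.6 = 177.1 km/h

177.1


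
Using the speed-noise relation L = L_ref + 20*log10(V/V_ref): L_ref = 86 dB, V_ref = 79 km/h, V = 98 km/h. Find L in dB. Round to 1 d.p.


V/V_ref = 98 / 79 = 1.240506
log10(1.240506) = 0.093599
20 * 0.093599 = 1.872
L = 86 + 1.872 = 87.9 dB

87.9
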